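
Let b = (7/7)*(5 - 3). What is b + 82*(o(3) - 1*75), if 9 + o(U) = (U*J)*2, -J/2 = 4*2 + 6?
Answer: -20662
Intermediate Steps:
J = -28 (J = -2*(4*2 + 6) = -2*(8 + 6) = -2*14 = -28)
o(U) = -9 - 56*U (o(U) = -9 + (U*(-28))*2 = -9 - 28*U*2 = -9 - 56*U)
b = 2 (b = (7*(⅐))*2 = 1*2 = 2)
b + 82*(o(3) - 1*75) = 2 + 82*((-9 - 56*3) - 1*75) = 2 + 82*((-9 - 168) - 75) = 2 + 82*(-177 - 75) = 2 + 82*(-252) = 2 - 20664 = -20662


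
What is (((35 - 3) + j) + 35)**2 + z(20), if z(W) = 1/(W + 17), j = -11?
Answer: 116033/37 ≈ 3136.0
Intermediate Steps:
z(W) = 1/(17 + W)
(((35 - 3) + j) + 35)**2 + z(20) = (((35 - 3) - 11) + 35)**2 + 1/(17 + 20) = ((32 - 11) + 35)**2 + 1/37 = (21 + 35)**2 + 1/37 = 56**2 + 1/37 = 3136 + 1/37 = 116033/37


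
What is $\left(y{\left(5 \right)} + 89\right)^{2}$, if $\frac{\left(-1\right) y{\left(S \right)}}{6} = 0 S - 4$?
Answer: $12769$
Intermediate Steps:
$y{\left(S \right)} = 24$ ($y{\left(S \right)} = - 6 \left(0 S - 4\right) = - 6 \left(0 - 4\right) = \left(-6\right) \left(-4\right) = 24$)
$\left(y{\left(5 \right)} + 89\right)^{2} = \left(24 + 89\right)^{2} = 113^{2} = 12769$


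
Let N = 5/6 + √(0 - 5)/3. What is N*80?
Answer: 200/3 + 80*I*√5/3 ≈ 66.667 + 59.628*I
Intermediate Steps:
N = ⅚ + I*√5/3 (N = 5*(⅙) + √(-5)*(⅓) = ⅚ + (I*√5)*(⅓) = ⅚ + I*√5/3 ≈ 0.83333 + 0.74536*I)
N*80 = (⅚ + I*√5/3)*80 = 200/3 + 80*I*√5/3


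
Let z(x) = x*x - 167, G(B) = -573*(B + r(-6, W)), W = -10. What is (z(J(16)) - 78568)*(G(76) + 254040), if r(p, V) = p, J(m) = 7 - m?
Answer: -16826450220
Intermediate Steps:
G(B) = 3438 - 573*B (G(B) = -573*(B - 6) = -573*(-6 + B) = 3438 - 573*B)
z(x) = -167 + x² (z(x) = x² - 167 = -167 + x²)
(z(J(16)) - 78568)*(G(76) + 254040) = ((-167 + (7 - 1*16)²) - 78568)*((3438 - 573*76) + 254040) = ((-167 + (7 - 16)²) - 78568)*((3438 - 43548) + 254040) = ((-167 + (-9)²) - 78568)*(-40110 + 254040) = ((-167 + 81) - 78568)*213930 = (-86 - 78568)*213930 = -78654*213930 = -16826450220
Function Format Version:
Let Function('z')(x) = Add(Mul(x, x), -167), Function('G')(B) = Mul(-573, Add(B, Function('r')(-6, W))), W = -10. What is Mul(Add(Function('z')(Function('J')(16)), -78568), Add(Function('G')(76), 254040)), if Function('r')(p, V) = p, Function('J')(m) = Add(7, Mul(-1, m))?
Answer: -16826450220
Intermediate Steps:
Function('G')(B) = Add(3438, Mul(-573, B)) (Function('G')(B) = Mul(-573, Add(B, -6)) = Mul(-573, Add(-6, B)) = Add(3438, Mul(-573, B)))
Function('z')(x) = Add(-167, Pow(x, 2)) (Function('z')(x) = Add(Pow(x, 2), -167) = Add(-167, Pow(x, 2)))
Mul(Add(Function('z')(Function('J')(16)), -78568), Add(Function('G')(76), 254040)) = Mul(Add(Add(-167, Pow(Add(7, Mul(-1, 16)), 2)), -78568), Add(Add(3438, Mul(-573, 76)), 254040)) = Mul(Add(Add(-167, Pow(Add(7, -16), 2)), -78568), Add(Add(3438, -43548), 254040)) = Mul(Add(Add(-167, Pow(-9, 2)), -78568), Add(-40110, 254040)) = Mul(Add(Add(-167, 81), -78568), 213930) = Mul(Add(-86, -78568), 213930) = Mul(-78654, 213930) = -16826450220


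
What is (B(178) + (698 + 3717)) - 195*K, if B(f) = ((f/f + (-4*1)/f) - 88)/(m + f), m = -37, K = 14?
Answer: 21137320/12549 ≈ 1684.4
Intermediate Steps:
B(f) = (-87 - 4/f)/(-37 + f) (B(f) = ((f/f + (-4*1)/f) - 88)/(-37 + f) = ((1 - 4/f) - 88)/(-37 + f) = (-87 - 4/f)/(-37 + f))
(B(178) + (698 + 3717)) - 195*K = ((-4 - 87*178)/(178*(-37 + 178)) + (698 + 3717)) - 195*14 = ((1/178)*(-4 - 15486)/141 + 4415) - 2730 = ((1/178)*(1/141)*(-15490) + 4415) - 2730 = (-7745/12549 + 4415) - 2730 = 55396090/12549 - 2730 = 21137320/12549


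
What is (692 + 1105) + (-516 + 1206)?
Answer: 2487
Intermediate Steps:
(692 + 1105) + (-516 + 1206) = 1797 + 690 = 2487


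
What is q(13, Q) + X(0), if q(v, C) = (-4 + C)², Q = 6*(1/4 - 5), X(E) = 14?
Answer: 4281/4 ≈ 1070.3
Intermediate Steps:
Q = -57/2 (Q = 6*(¼ - 5) = 6*(-19/4) = -57/2 ≈ -28.500)
q(13, Q) + X(0) = (-4 - 57/2)² + 14 = (-65/2)² + 14 = 4225/4 + 14 = 4281/4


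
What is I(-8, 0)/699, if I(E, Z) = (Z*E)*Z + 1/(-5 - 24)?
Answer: -1/20271 ≈ -4.9332e-5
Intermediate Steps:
I(E, Z) = -1/29 + E*Z² (I(E, Z) = (E*Z)*Z + 1/(-29) = E*Z² - 1/29 = -1/29 + E*Z²)
I(-8, 0)/699 = (-1/29 - 8*0²)/699 = (-1/29 - 8*0)*(1/699) = (-1/29 + 0)*(1/699) = -1/29*1/699 = -1/20271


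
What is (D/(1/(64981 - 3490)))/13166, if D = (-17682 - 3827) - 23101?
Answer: -1371556755/6583 ≈ -2.0835e+5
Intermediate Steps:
D = -44610 (D = -21509 - 23101 = -44610)
(D/(1/(64981 - 3490)))/13166 = -44610/(1/(64981 - 3490))/13166 = -44610/(1/61491)*(1/13166) = -44610/1/61491*(1/13166) = -44610*61491*(1/13166) = -2743113510*1/13166 = -1371556755/6583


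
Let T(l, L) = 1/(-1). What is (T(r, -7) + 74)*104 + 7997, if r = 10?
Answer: 15589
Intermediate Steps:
T(l, L) = -1
(T(r, -7) + 74)*104 + 7997 = (-1 + 74)*104 + 7997 = 73*104 + 7997 = 7592 + 7997 = 15589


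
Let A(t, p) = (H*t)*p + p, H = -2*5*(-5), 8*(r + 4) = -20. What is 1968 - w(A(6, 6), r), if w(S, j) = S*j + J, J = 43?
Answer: 13664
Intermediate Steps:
r = -13/2 (r = -4 + (1/8)*(-20) = -4 - 5/2 = -13/2 ≈ -6.5000)
H = 50 (H = -10*(-5) = 50)
A(t, p) = p + 50*p*t (A(t, p) = (50*t)*p + p = 50*p*t + p = p + 50*p*t)
w(S, j) = 43 + S*j (w(S, j) = S*j + 43 = 43 + S*j)
1968 - w(A(6, 6), r) = 1968 - (43 + (6*(1 + 50*6))*(-13/2)) = 1968 - (43 + (6*(1 + 300))*(-13/2)) = 1968 - (43 + (6*301)*(-13/2)) = 1968 - (43 + 1806*(-13/2)) = 1968 - (43 - 11739) = 1968 - 1*(-11696) = 1968 + 11696 = 13664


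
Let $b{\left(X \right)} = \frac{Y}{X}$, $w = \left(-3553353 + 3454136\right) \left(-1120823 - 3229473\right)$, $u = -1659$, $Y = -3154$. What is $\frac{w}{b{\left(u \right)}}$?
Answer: $\frac{358031542473444}{1577} \approx 2.2703 \cdot 10^{11}$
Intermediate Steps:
$w = 431623318232$ ($w = \left(-99217\right) \left(-4350296\right) = 431623318232$)
$b{\left(X \right)} = - \frac{3154}{X}$
$\frac{w}{b{\left(u \right)}} = \frac{431623318232}{\left(-3154\right) \frac{1}{-1659}} = \frac{431623318232}{\left(-3154\right) \left(- \frac{1}{1659}\right)} = \frac{431623318232}{\frac{3154}{1659}} = 431623318232 \cdot \frac{1659}{3154} = \frac{358031542473444}{1577}$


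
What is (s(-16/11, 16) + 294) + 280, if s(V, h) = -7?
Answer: 567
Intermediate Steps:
(s(-16/11, 16) + 294) + 280 = (-7 + 294) + 280 = 287 + 280 = 567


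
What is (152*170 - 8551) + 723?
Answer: 18012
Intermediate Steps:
(152*170 - 8551) + 723 = (25840 - 8551) + 723 = 17289 + 723 = 18012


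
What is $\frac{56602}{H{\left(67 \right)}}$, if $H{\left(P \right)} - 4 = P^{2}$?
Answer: $\frac{56602}{4493} \approx 12.598$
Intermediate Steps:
$H{\left(P \right)} = 4 + P^{2}$
$\frac{56602}{H{\left(67 \right)}} = \frac{56602}{4 + 67^{2}} = \frac{56602}{4 + 4489} = \frac{56602}{4493}$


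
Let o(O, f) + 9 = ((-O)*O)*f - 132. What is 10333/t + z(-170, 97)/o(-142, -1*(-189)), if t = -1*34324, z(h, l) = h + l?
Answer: -39377972969/130813466388 ≈ -0.30102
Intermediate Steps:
o(O, f) = -141 - f*O² (o(O, f) = -9 + (((-O)*O)*f - 132) = -9 + ((-O²)*f - 132) = -9 + (-f*O² - 132) = -9 + (-132 - f*O²) = -141 - f*O²)
t = -34324
10333/t + z(-170, 97)/o(-142, -1*(-189)) = 10333/(-34324) + (-170 + 97)/(-141 - 1*(-1*(-189))*(-142)²) = 10333*(-1/34324) - 73/(-141 - 1*189*20164) = -10333/34324 - 73/(-141 - 3810996) = -10333/34324 - 73/(-3811137) = -10333/34324 - 73*(-1/3811137) = -10333/34324 + 73/3811137 = -39377972969/130813466388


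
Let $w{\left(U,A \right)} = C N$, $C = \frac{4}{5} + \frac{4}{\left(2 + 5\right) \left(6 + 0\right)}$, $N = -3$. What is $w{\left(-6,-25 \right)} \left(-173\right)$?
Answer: $\frac{16262}{35} \approx 464.63$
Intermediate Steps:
$C = \frac{94}{105}$ ($C = 4 \cdot \frac{1}{5} + \frac{4}{7 \cdot 6} = \frac{4}{5} + \frac{4}{42} = \frac{4}{5} + 4 \cdot \frac{1}{42} = \frac{4}{5} + \frac{2}{21} = \frac{94}{105} \approx 0.89524$)
$w{\left(U,A \right)} = - \frac{94}{35}$ ($w{\left(U,A \right)} = \frac{94}{105} \left(-3\right) = - \frac{94}{35}$)
$w{\left(-6,-25 \right)} \left(-173\right) = \left(- \frac{94}{35}\right) \left(-173\right) = \frac{16262}{35}$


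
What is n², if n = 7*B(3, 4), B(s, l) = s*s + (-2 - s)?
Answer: 784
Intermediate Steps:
B(s, l) = -2 + s² - s (B(s, l) = s² + (-2 - s) = -2 + s² - s)
n = 28 (n = 7*(-2 + 3² - 1*3) = 7*(-2 + 9 - 3) = 7*4 = 28)
n² = 28² = 784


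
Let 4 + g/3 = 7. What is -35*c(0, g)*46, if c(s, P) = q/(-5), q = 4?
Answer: 1288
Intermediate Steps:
g = 9 (g = -12 + 3*7 = -12 + 21 = 9)
c(s, P) = -⅘ (c(s, P) = 4/(-5) = 4*(-⅕) = -⅘)
-35*c(0, g)*46 = -35*(-⅘)*46 = 28*46 = 1288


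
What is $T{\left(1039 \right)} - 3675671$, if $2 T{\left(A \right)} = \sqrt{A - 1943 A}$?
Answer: $-3675671 + \frac{i \sqrt{2017738}}{2} \approx -3.6757 \cdot 10^{6} + 710.24 i$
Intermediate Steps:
$T{\left(A \right)} = \frac{\sqrt{1942} \sqrt{- A}}{2}$ ($T{\left(A \right)} = \frac{\sqrt{A - 1943 A}}{2} = \frac{\sqrt{- 1942 A}}{2} = \frac{\sqrt{1942} \sqrt{- A}}{2}$)
$T{\left(1039 \right)} - 3675671 = \frac{\sqrt{1942} \sqrt{\left(-1\right) 1039}}{2} - 3675671 = \frac{\sqrt{1942} \sqrt{-1039}}{2} - 3675671 = \frac{\sqrt{1942} i \sqrt{1039}}{2} - 3675671 = \frac{i \sqrt{2017738}}{2} - 3675671 = -3675671 + \frac{i \sqrt{2017738}}{2}$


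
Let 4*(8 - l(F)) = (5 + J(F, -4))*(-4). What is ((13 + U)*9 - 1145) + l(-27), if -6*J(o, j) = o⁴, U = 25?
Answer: -178727/2 ≈ -89364.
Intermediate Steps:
J(o, j) = -o⁴/6
l(F) = 13 - F⁴/6 (l(F) = 8 - (5 - F⁴/6)*(-4)/4 = 8 - (-20 + 2*F⁴/3)/4 = 8 + (5 - F⁴/6) = 13 - F⁴/6)
((13 + U)*9 - 1145) + l(-27) = ((13 + 25)*9 - 1145) + (13 - ⅙*(-27)⁴) = (38*9 - 1145) + (13 - ⅙*531441) = (342 - 1145) + (13 - 177147/2) = -803 - 177121/2 = -178727/2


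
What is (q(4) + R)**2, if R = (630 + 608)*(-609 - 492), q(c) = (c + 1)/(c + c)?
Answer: 118903736681401/64 ≈ 1.8579e+12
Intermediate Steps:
q(c) = (1 + c)/(2*c) (q(c) = (1 + c)/((2*c)) = (1 + c)*(1/(2*c)) = (1 + c)/(2*c))
R = -1363038 (R = 1238*(-1101) = -1363038)
(q(4) + R)**2 = ((1/2)*(1 + 4)/4 - 1363038)**2 = ((1/2)*(1/4)*5 - 1363038)**2 = (5/8 - 1363038)**2 = (-10904299/8)**2 = 118903736681401/64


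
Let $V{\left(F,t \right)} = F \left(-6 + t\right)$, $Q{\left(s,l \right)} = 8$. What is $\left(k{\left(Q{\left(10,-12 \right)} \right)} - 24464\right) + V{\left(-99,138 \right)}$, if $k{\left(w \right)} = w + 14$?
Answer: $-37510$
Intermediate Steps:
$k{\left(w \right)} = 14 + w$
$\left(k{\left(Q{\left(10,-12 \right)} \right)} - 24464\right) + V{\left(-99,138 \right)} = \left(\left(14 + 8\right) - 24464\right) - 99 \left(-6 + 138\right) = \left(22 - 24464\right) - 13068 = -24442 - 13068 = -37510$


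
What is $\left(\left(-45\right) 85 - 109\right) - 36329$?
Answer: $-40263$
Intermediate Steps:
$\left(\left(-45\right) 85 - 109\right) - 36329 = \left(-3825 - 109\right) - 36329 = -3934 - 36329 = -40263$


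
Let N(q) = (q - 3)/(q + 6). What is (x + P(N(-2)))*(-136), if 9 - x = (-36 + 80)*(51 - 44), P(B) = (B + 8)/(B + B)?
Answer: 205156/5 ≈ 41031.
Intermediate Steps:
N(q) = (-3 + q)/(6 + q)
P(B) = (8 + B)/(2*B) (P(B) = (8 + B)/((2*B)) = (8 + B)*(1/(2*B)) = (8 + B)/(2*B))
x = -299 (x = 9 - (-36 + 80)*(51 - 44) = 9 - 44*7 = 9 - 1*308 = 9 - 308 = -299)
(x + P(N(-2)))*(-136) = (-299 + (8 + (-3 - 2)/(6 - 2))/(2*(((-3 - 2)/(6 - 2)))))*(-136) = (-299 + (8 - 5/4)/(2*((-5/4))))*(-136) = (-299 + (8 + (¼)*(-5))/(2*(((¼)*(-5)))))*(-136) = (-299 + (8 - 5/4)/(2*(-5/4)))*(-136) = (-299 + (½)*(-⅘)*(27/4))*(-136) = (-299 - 27/10)*(-136) = -3017/10*(-136) = 205156/5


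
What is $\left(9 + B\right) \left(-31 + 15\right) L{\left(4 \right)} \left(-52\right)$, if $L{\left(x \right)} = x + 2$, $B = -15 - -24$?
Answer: $89856$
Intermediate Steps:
$B = 9$ ($B = -15 + 24 = 9$)
$L{\left(x \right)} = 2 + x$
$\left(9 + B\right) \left(-31 + 15\right) L{\left(4 \right)} \left(-52\right) = \left(9 + 9\right) \left(-31 + 15\right) \left(2 + 4\right) \left(-52\right) = 18 \left(-16\right) 6 \left(-52\right) = \left(-288\right) 6 \left(-52\right) = \left(-1728\right) \left(-52\right) = 89856$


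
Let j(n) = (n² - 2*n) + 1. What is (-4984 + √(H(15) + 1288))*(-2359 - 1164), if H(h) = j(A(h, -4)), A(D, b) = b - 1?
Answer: 17558632 - 7046*√331 ≈ 1.7430e+7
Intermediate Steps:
A(D, b) = -1 + b
j(n) = 1 + n² - 2*n
H(h) = 36 (H(h) = 1 + (-1 - 4)² - 2*(-1 - 4) = 1 + (-5)² - 2*(-5) = 1 + 25 + 10 = 36)
(-4984 + √(H(15) + 1288))*(-2359 - 1164) = (-4984 + √(36 + 1288))*(-2359 - 1164) = (-4984 + √1324)*(-3523) = (-4984 + 2*√331)*(-3523) = 17558632 - 7046*√331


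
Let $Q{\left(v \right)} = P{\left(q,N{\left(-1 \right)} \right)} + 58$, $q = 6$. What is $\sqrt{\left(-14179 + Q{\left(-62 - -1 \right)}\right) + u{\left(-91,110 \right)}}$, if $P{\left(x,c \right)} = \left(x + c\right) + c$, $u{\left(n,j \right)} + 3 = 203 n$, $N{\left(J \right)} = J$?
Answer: $i \sqrt{32593} \approx 180.54 i$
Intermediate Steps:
$u{\left(n,j \right)} = -3 + 203 n$
$P{\left(x,c \right)} = x + 2 c$ ($P{\left(x,c \right)} = \left(c + x\right) + c = x + 2 c$)
$Q{\left(v \right)} = 62$ ($Q{\left(v \right)} = \left(6 + 2 \left(-1\right)\right) + 58 = \left(6 - 2\right) + 58 = 4 + 58 = 62$)
$\sqrt{\left(-14179 + Q{\left(-62 - -1 \right)}\right) + u{\left(-91,110 \right)}} = \sqrt{\left(-14179 + 62\right) + \left(-3 + 203 \left(-91\right)\right)} = \sqrt{-14117 - 18476} = \sqrt{-32593} = i \sqrt{32593}$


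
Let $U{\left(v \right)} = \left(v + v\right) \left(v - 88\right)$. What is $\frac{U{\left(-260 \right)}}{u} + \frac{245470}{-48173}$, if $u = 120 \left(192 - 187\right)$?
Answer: $\frac{71417534}{240865} \approx 296.5$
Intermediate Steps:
$u = 600$ ($u = 120 \cdot 5 = 600$)
$U{\left(v \right)} = 2 v \left(-88 + v\right)$
$\frac{U{\left(-260 \right)}}{u} + \frac{245470}{-48173} = \frac{2 \left(-260\right) \left(-88 - 260\right)}{600} + \frac{245470}{-48173} = 2 \left(-260\right) \left(-348\right) \frac{1}{600} + 245470 \left(- \frac{1}{48173}\right) = 180960 \cdot \frac{1}{600} - \frac{245470}{48173} = \frac{1508}{5} - \frac{245470}{48173} = \frac{71417534}{240865}$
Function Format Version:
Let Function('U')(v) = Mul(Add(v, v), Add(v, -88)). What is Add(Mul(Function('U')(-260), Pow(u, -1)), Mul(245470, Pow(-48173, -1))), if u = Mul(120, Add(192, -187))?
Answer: Rational(71417534, 240865) ≈ 296.50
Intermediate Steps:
u = 600 (u = Mul(120, 5) = 600)
Function('U')(v) = Mul(2, v, Add(-88, v)) (Function('U')(v) = Mul(Mul(2, v), Add(-88, v)) = Mul(2, v, Add(-88, v)))
Add(Mul(Function('U')(-260), Pow(u, -1)), Mul(245470, Pow(-48173, -1))) = Add(Mul(Mul(2, -260, Add(-88, -260)), Pow(600, -1)), Mul(245470, Pow(-48173, -1))) = Add(Mul(Mul(2, -260, -348), Rational(1, 600)), Mul(245470, Rational(-1, 48173))) = Add(Mul(180960, Rational(1, 600)), Rational(-245470, 48173)) = Add(Rational(1508, 5), Rational(-245470, 48173)) = Rational(71417534, 240865)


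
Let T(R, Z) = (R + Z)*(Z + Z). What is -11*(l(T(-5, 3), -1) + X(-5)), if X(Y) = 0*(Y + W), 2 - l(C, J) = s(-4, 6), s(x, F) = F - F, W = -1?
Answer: -22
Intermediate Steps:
T(R, Z) = 2*Z*(R + Z) (T(R, Z) = (R + Z)*(2*Z) = 2*Z*(R + Z))
s(x, F) = 0
l(C, J) = 2 (l(C, J) = 2 - 1*0 = 2 + 0 = 2)
X(Y) = 0 (X(Y) = 0*(Y - 1) = 0*(-1 + Y) = 0)
-11*(l(T(-5, 3), -1) + X(-5)) = -11*(2 + 0) = -11*2 = -22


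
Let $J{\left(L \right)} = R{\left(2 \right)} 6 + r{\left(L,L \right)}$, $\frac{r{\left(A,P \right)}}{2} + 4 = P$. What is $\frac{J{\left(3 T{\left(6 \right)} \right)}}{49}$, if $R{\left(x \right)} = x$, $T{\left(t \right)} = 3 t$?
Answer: $\frac{16}{7} \approx 2.2857$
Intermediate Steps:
$r{\left(A,P \right)} = -8 + 2 P$
$J{\left(L \right)} = 4 + 2 L$ ($J{\left(L \right)} = 2 \cdot 6 + \left(-8 + 2 L\right) = 12 + \left(-8 + 2 L\right) = 4 + 2 L$)
$\frac{J{\left(3 T{\left(6 \right)} \right)}}{49} = \frac{4 + 2 \cdot 3 \cdot 3 \cdot 6}{49} = \left(4 + 2 \cdot 3 \cdot 18\right) \frac{1}{49} = \left(4 + 2 \cdot 54\right) \frac{1}{49} = \left(4 + 108\right) \frac{1}{49} = 112 \cdot \frac{1}{49} = \frac{16}{7}$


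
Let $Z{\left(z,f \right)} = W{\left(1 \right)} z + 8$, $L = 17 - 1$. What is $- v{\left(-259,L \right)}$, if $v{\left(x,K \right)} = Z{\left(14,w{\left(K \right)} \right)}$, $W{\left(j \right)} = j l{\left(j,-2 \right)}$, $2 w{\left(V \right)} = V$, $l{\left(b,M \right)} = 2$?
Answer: $-36$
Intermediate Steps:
$w{\left(V \right)} = \frac{V}{2}$
$L = 16$
$W{\left(j \right)} = 2 j$ ($W{\left(j \right)} = j 2 = 2 j$)
$Z{\left(z,f \right)} = 8 + 2 z$ ($Z{\left(z,f \right)} = 2 \cdot 1 z + 8 = 2 z + 8 = 8 + 2 z$)
$v{\left(x,K \right)} = 36$ ($v{\left(x,K \right)} = 8 + 2 \cdot 14 = 8 + 28 = 36$)
$- v{\left(-259,L \right)} = \left(-1\right) 36 = -36$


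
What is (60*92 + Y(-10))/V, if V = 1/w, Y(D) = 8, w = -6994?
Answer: -38662832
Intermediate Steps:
V = -1/6994 (V = 1/(-6994) = -1/6994 ≈ -0.00014298)
(60*92 + Y(-10))/V = (60*92 + 8)/(-1/6994) = (5520 + 8)*(-6994) = 5528*(-6994) = -38662832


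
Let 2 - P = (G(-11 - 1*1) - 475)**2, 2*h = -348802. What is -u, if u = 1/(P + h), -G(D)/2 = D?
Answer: 1/377800 ≈ 2.6469e-6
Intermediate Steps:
G(D) = -2*D
h = -174401 (h = (1/2)*(-348802) = -174401)
P = -203399 (P = 2 - (-2*(-11 - 1*1) - 475)**2 = 2 - (-2*(-11 - 1) - 475)**2 = 2 - (-2*(-12) - 475)**2 = 2 - (24 - 475)**2 = 2 - 1*(-451)**2 = 2 - 1*203401 = 2 - 203401 = -203399)
u = -1/377800 (u = 1/(-203399 - 174401) = 1/(-377800) = -1/377800 ≈ -2.6469e-6)
-u = -1*(-1/377800) = 1/377800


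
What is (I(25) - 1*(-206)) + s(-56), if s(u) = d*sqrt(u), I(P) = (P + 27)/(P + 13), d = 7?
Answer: 3940/19 + 14*I*sqrt(14) ≈ 207.37 + 52.383*I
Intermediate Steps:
I(P) = (27 + P)/(13 + P)
s(u) = 7*sqrt(u)
(I(25) - 1*(-206)) + s(-56) = ((27 + 25)/(13 + 25) - 1*(-206)) + 7*sqrt(-56) = (52/38 + 206) + 7*(2*I*sqrt(14)) = ((1/38)*52 + 206) + 14*I*sqrt(14) = (26/19 + 206) + 14*I*sqrt(14) = 3940/19 + 14*I*sqrt(14)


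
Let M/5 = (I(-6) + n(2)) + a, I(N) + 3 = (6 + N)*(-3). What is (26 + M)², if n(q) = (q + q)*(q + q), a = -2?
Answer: 6561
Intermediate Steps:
I(N) = -21 - 3*N (I(N) = -3 + (6 + N)*(-3) = -3 + (-18 - 3*N) = -21 - 3*N)
n(q) = 4*q² (n(q) = (2*q)*(2*q) = 4*q²)
M = 55 (M = 5*(((-21 - 3*(-6)) + 4*2²) - 2) = 5*(((-21 + 18) + 4*4) - 2) = 5*((-3 + 16) - 2) = 5*(13 - 2) = 5*11 = 55)
(26 + M)² = (26 + 55)² = 81² = 6561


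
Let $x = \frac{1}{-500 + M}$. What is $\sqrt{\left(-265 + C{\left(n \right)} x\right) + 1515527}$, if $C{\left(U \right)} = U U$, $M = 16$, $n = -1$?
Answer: $\frac{3 \sqrt{81487423}}{22} \approx 1231.0$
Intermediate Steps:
$C{\left(U \right)} = U^{2}$
$x = - \frac{1}{484}$ ($x = \frac{1}{-500 + 16} = \frac{1}{-484} = - \frac{1}{484} \approx -0.0020661$)
$\sqrt{\left(-265 + C{\left(n \right)} x\right) + 1515527} = \sqrt{\left(-265 + \left(-1\right)^{2} \left(- \frac{1}{484}\right)\right) + 1515527} = \sqrt{\left(-265 + 1 \left(- \frac{1}{484}\right)\right) + 1515527} = \sqrt{\left(-265 - \frac{1}{484}\right) + 1515527} = \sqrt{- \frac{128261}{484} + 1515527} = \sqrt{\frac{733386807}{484}} = \frac{3 \sqrt{81487423}}{22}$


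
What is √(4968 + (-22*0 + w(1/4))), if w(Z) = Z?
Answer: √19873/2 ≈ 70.486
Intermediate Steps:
√(4968 + (-22*0 + w(1/4))) = √(4968 + (-22*0 + 1/4)) = √(4968 + (0 + ¼)) = √(4968 + ¼) = √(19873/4) = √19873/2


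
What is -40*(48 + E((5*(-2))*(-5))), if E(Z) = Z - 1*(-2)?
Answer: -4000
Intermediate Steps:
E(Z) = 2 + Z (E(Z) = Z + 2 = 2 + Z)
-40*(48 + E((5*(-2))*(-5))) = -40*(48 + (2 + (5*(-2))*(-5))) = -40*(48 + (2 - 10*(-5))) = -40*(48 + (2 + 50)) = -40*(48 + 52) = -40*100 = -4000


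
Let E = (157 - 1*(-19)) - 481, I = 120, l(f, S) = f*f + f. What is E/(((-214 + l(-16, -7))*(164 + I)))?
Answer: -305/7384 ≈ -0.041306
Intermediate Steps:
l(f, S) = f + f² (l(f, S) = f² + f = f + f²)
E = -305 (E = (157 + 19) - 481 = 176 - 481 = -305)
E/(((-214 + l(-16, -7))*(164 + I))) = -305*1/((-214 - 16*(1 - 16))*(164 + 120)) = -305*1/(284*(-214 - 16*(-15))) = -305*1/(284*(-214 + 240)) = -305/(26*284) = -305/7384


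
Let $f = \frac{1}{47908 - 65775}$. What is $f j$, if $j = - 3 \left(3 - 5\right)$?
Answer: $- \frac{6}{17867} \approx -0.00033581$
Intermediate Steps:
$j = 6$ ($j = \left(-3\right) \left(-2\right) = 6$)
$f = - \frac{1}{17867}$ ($f = \frac{1}{-17867} = - \frac{1}{17867} \approx -5.5969 \cdot 10^{-5}$)
$f j = \left(- \frac{1}{17867}\right) 6 = - \frac{6}{17867}$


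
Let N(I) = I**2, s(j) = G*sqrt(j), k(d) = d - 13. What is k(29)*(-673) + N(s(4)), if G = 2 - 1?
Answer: -10764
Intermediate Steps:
G = 1
k(d) = -13 + d
s(j) = sqrt(j) (s(j) = 1*sqrt(j) = sqrt(j))
k(29)*(-673) + N(s(4)) = (-13 + 29)*(-673) + (sqrt(4))**2 = 16*(-673) + 2**2 = -10768 + 4 = -10764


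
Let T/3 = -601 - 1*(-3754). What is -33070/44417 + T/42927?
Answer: -333151829/635562853 ≈ -0.52418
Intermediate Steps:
T = 9459 (T = 3*(-601 - 1*(-3754)) = 3*(-601 + 3754) = 3*3153 = 9459)
-33070/44417 + T/42927 = -33070/44417 + 9459/42927 = -33070*1/44417 + 9459*(1/42927) = -33070/44417 + 3153/14309 = -333151829/635562853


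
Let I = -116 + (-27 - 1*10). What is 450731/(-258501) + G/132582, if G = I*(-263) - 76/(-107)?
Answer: -586797654905/407462890586 ≈ -1.4401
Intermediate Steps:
I = -153 (I = -116 + (-27 - 10) = -116 - 37 = -153)
G = 4305649/107 (G = -153*(-263) - 76/(-107) = 40239 - 76*(-1/107) = 40239 + 76/107 = 4305649/107 ≈ 40240.)
450731/(-258501) + G/132582 = 450731/(-258501) + (4305649/107)/132582 = 450731*(-1/258501) + (4305649/107)*(1/132582) = -450731/258501 + 4305649/14186274 = -586797654905/407462890586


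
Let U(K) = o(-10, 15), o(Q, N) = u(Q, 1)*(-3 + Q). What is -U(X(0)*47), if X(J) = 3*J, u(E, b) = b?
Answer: 13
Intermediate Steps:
o(Q, N) = -3 + Q (o(Q, N) = 1*(-3 + Q) = -3 + Q)
U(K) = -13 (U(K) = -3 - 10 = -13)
-U(X(0)*47) = -1*(-13) = 13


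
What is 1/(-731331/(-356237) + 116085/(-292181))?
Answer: 104085682897/172327250766 ≈ 0.60400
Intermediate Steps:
1/(-731331/(-356237) + 116085/(-292181)) = 1/(-731331*(-1/356237) + 116085*(-1/292181)) = 1/(731331/356237 - 116085/292181) = 1/(172327250766/104085682897) = 104085682897/172327250766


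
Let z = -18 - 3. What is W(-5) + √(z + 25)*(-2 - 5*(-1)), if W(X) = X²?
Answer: 31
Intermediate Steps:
z = -21
W(-5) + √(z + 25)*(-2 - 5*(-1)) = (-5)² + √(-21 + 25)*(-2 - 5*(-1)) = 25 + √4*(-2 + 5) = 25 + 2*3 = 25 + 6 = 31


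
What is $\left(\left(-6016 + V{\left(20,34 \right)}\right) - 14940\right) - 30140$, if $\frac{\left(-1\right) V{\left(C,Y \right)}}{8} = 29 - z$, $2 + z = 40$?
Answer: $-51024$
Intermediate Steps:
$z = 38$ ($z = -2 + 40 = 38$)
$V{\left(C,Y \right)} = 72$ ($V{\left(C,Y \right)} = - 8 \left(29 - 38\right) = \left(-8\right) \left(-9\right) = 72$)
$\left(\left(-6016 + V{\left(20,34 \right)}\right) - 14940\right) - 30140 = \left(\left(-6016 + 72\right) - 14940\right) - 30140 = \left(-5944 - 14940\right) - 30140 = -20884 - 30140 = -51024$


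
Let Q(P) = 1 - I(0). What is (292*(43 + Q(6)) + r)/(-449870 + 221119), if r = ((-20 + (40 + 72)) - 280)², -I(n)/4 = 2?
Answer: -50528/228751 ≈ -0.22089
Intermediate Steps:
I(n) = -8 (I(n) = -4*2 = -8)
Q(P) = 9 (Q(P) = 1 - 1*(-8) = 1 + 8 = 9)
r = 35344 (r = ((-20 + 112) - 280)² = (92 - 280)² = (-188)² = 35344)
(292*(43 + Q(6)) + r)/(-449870 + 221119) = (292*(43 + 9) + 35344)/(-449870 + 221119) = (292*52 + 35344)/(-228751) = (15184 + 35344)*(-1/228751) = 50528*(-1/228751) = -50528/228751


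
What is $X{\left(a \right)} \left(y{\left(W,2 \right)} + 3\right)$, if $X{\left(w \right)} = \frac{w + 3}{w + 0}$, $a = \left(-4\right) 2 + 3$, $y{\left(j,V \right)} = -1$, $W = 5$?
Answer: $\frac{4}{5} \approx 0.8$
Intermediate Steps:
$a = -5$ ($a = -8 + 3 = -5$)
$X{\left(w \right)} = \frac{3 + w}{w}$
$X{\left(a \right)} \left(y{\left(W,2 \right)} + 3\right) = \frac{3 - 5}{-5} \left(-1 + 3\right) = \left(- \frac{1}{5}\right) \left(-2\right) 2 = \frac{2}{5} \cdot 2 = \frac{4}{5}$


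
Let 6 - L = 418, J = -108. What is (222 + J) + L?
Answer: -298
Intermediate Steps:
L = -412 (L = 6 - 1*418 = 6 - 418 = -412)
(222 + J) + L = (222 - 108) - 412 = 114 - 412 = -298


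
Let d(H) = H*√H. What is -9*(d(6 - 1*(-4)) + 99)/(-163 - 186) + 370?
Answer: 130021/349 + 90*√10/349 ≈ 373.37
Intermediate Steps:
d(H) = H^(3/2)
-9*(d(6 - 1*(-4)) + 99)/(-163 - 186) + 370 = -9*((6 - 1*(-4))^(3/2) + 99)/(-163 - 186) + 370 = -9*((6 + 4)^(3/2) + 99)/(-349) + 370 = -9*(10^(3/2) + 99)*(-1)/349 + 370 = -9*(10*√10 + 99)*(-1)/349 + 370 = -9*(99 + 10*√10)*(-1)/349 + 370 = -9*(-99/349 - 10*√10/349) + 370 = (891/349 + 90*√10/349) + 370 = 130021/349 + 90*√10/349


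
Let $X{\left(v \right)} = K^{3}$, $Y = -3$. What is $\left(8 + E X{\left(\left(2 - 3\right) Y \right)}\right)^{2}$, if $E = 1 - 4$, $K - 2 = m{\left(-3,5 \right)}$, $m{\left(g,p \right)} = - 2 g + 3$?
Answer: $15880225$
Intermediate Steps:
$m{\left(g,p \right)} = 3 - 2 g$
$K = 11$ ($K = 2 + \left(3 - -6\right) = 2 + \left(3 + 6\right) = 2 + 9 = 11$)
$E = -3$
$X{\left(v \right)} = 1331$ ($X{\left(v \right)} = 11^{3} = 1331$)
$\left(8 + E X{\left(\left(2 - 3\right) Y \right)}\right)^{2} = \left(8 - 3993\right)^{2} = \left(-3985\right)^{2} = 15880225$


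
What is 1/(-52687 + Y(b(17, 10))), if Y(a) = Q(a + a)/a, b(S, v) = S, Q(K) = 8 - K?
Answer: -17/895705 ≈ -1.8979e-5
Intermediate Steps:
Y(a) = (8 - 2*a)/a (Y(a) = (8 - (a + a))/a = (8 - 2*a)/a)
1/(-52687 + Y(b(17, 10))) = 1/(-52687 + (-2 + 8/17)) = 1/(-52687 - 26/17) = 1/(-895705/17) = -17/895705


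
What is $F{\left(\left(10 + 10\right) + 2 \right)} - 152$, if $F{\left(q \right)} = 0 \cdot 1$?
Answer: $-152$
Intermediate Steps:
$F{\left(q \right)} = 0$
$F{\left(\left(10 + 10\right) + 2 \right)} - 152 = 0 - 152 = -152$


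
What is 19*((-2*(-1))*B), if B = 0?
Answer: 0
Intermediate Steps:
19*((-2*(-1))*B) = 19*(-2*(-1)*0) = 19*(2*0) = 19*0 = 0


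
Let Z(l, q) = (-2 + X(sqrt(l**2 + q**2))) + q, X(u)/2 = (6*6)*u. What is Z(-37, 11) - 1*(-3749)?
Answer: 3758 + 72*sqrt(1490) ≈ 6537.2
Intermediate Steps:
X(u) = 72*u (X(u) = 2*((6*6)*u) = 2*(36*u) = 72*u)
Z(l, q) = -2 + q + 72*sqrt(l**2 + q**2) (Z(l, q) = (-2 + 72*sqrt(l**2 + q**2)) + q = -2 + q + 72*sqrt(l**2 + q**2))
Z(-37, 11) - 1*(-3749) = (-2 + 11 + 72*sqrt((-37)**2 + 11**2)) - 1*(-3749) = (-2 + 11 + 72*sqrt(1369 + 121)) + 3749 = (-2 + 11 + 72*sqrt(1490)) + 3749 = (9 + 72*sqrt(1490)) + 3749 = 3758 + 72*sqrt(1490)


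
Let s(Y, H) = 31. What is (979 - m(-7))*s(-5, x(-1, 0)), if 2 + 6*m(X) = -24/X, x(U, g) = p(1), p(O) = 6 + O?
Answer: 637174/21 ≈ 30342.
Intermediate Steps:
x(U, g) = 7 (x(U, g) = 6 + 1 = 7)
m(X) = -1/3 - 4/X (m(X) = -1/3 + (-24/X)/6 = -1/3 - 4/X)
(979 - m(-7))*s(-5, x(-1, 0)) = (979 - (-12 - 1*(-7))/(3*(-7)))*31 = (979 - (-1)*(-12 + 7)/(3*7))*31 = (979 - (-1)*(-5)/(3*7))*31 = (979 - 1*5/21)*31 = (979 - 5/21)*31 = (20554/21)*31 = 637174/21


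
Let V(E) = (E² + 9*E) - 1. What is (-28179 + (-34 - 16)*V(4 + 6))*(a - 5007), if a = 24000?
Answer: -714687597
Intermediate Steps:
V(E) = -1 + E² + 9*E
(-28179 + (-34 - 16)*V(4 + 6))*(a - 5007) = (-28179 + (-34 - 16)*(-1 + (4 + 6)² + 9*(4 + 6)))*(24000 - 5007) = (-28179 - 50*(-1 + 10² + 9*10))*18993 = (-28179 - 50*(-1 + 100 + 90))*18993 = (-28179 - 50*189)*18993 = (-28179 - 9450)*18993 = -37629*18993 = -714687597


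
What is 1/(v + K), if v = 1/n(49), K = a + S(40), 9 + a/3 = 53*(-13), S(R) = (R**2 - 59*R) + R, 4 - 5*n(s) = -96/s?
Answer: -292/821443 ≈ -0.00035547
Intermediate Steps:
n(s) = 4/5 + 96/(5*s) (n(s) = 4/5 - (-96)/(5*s) = 4/5 + 96/(5*s))
S(R) = R**2 - 58*R
a = -2094 (a = -27 + 3*(53*(-13)) = -27 + 3*(-689) = -27 - 2067 = -2094)
K = -2814 (K = -2094 + 40*(-58 + 40) = -2094 + 40*(-18) = -2094 - 720 = -2814)
v = 245/292 (v = 1/((4/5)*(24 + 49)/49) = 1/((4/5)*(1/49)*73) = 1/(292/245) = 245/292 ≈ 0.83904)
1/(v + K) = 1/(245/292 - 2814) = 1/(-821443/292) = -292/821443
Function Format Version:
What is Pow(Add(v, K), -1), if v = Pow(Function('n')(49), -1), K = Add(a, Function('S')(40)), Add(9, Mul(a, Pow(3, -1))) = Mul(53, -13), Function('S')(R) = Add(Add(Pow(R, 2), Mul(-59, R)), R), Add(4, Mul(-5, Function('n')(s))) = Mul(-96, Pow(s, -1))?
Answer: Rational(-292, 821443) ≈ -0.00035547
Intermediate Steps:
Function('n')(s) = Add(Rational(4, 5), Mul(Rational(96, 5), Pow(s, -1))) (Function('n')(s) = Add(Rational(4, 5), Mul(Rational(-1, 5), Mul(-96, Pow(s, -1)))) = Add(Rational(4, 5), Mul(Rational(96, 5), Pow(s, -1))))
Function('S')(R) = Add(Pow(R, 2), Mul(-58, R))
a = -2094 (a = Add(-27, Mul(3, Mul(53, -13))) = Add(-27, Mul(3, -689)) = Add(-27, -2067) = -2094)
K = -2814 (K = Add(-2094, Mul(40, Add(-58, 40))) = Add(-2094, Mul(40, -18)) = Add(-2094, -720) = -2814)
v = Rational(245, 292) (v = Pow(Mul(Rational(4, 5), Pow(49, -1), Add(24, 49)), -1) = Pow(Mul(Rational(4, 5), Rational(1, 49), 73), -1) = Pow(Rational(292, 245), -1) = Rational(245, 292) ≈ 0.83904)
Pow(Add(v, K), -1) = Pow(Add(Rational(245, 292), -2814), -1) = Pow(Rational(-821443, 292), -1) = Rational(-292, 821443)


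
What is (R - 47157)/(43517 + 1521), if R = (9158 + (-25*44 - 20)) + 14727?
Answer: -12196/22519 ≈ -0.54159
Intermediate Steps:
R = 22765 (R = (9158 + (-1100 - 20)) + 14727 = (9158 - 1120) + 14727 = 8038 + 14727 = 22765)
(R - 47157)/(43517 + 1521) = (22765 - 47157)/(43517 + 1521) = -24392/45038 = -24392*1/45038 = -12196/22519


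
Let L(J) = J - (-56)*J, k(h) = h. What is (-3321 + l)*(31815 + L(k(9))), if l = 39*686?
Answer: 757542024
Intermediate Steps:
l = 26754
L(J) = 57*J (L(J) = J + 56*J = 57*J)
(-3321 + l)*(31815 + L(k(9))) = (-3321 + 26754)*(31815 + 57*9) = 23433*(31815 + 513) = 23433*32328 = 757542024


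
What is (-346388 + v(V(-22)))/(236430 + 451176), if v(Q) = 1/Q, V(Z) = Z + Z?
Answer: -15241073/30254664 ≈ -0.50376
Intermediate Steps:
V(Z) = 2*Z
(-346388 + v(V(-22)))/(236430 + 451176) = (-346388 + 1/(2*(-22)))/(236430 + 451176) = (-346388 + 1/(-44))/687606 = (-346388 - 1/44)*(1/687606) = -15241073/44*1/687606 = -15241073/30254664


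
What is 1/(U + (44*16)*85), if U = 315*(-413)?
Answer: -1/70255 ≈ -1.4234e-5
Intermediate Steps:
U = -130095
1/(U + (44*16)*85) = 1/(-130095 + (44*16)*85) = 1/(-130095 + 704*85) = 1/(-130095 + 59840) = 1/(-70255) = -1/70255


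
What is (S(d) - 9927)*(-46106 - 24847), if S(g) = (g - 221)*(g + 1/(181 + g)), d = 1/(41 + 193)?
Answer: 544626354225284353/773063460 ≈ 7.0450e+8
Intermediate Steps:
d = 1/234 ≈ 0.0042735
S(g) = (-221 + g)*(g + 1/(181 + g))
(S(d) - 9927)*(-46106 - 24847) = ((-221 + (1/234)³ - 40000*1/234 - 40*(1/234)²)/(181 + 1/234) - 9927)*(-46106 - 24847) = ((-221 + 1/12812904 - 20000/117 - 40*1/54756)/(42355/234) - 9927)*(-70953) = (234*(-221 + 1/12812904 - 20000/117 - 10/13689)/42355 - 9927)*(-70953) = ((234/42355)*(-5021901143/12812904) - 9927)*(-70953) = (-5021901143/2319190380 - 9927)*(-70953) = -23027624803403/2319190380*(-70953) = 544626354225284353/773063460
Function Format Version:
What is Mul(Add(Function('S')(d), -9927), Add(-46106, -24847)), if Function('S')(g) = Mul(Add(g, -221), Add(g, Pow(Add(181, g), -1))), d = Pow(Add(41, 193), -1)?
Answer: Rational(544626354225284353, 773063460) ≈ 7.0450e+8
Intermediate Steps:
d = Rational(1, 234) (d = Pow(234, -1) = Rational(1, 234) ≈ 0.0042735)
Function('S')(g) = Mul(Add(-221, g), Add(g, Pow(Add(181, g), -1)))
Mul(Add(Function('S')(d), -9927), Add(-46106, -24847)) = Mul(Add(Mul(Pow(Add(181, Rational(1, 234)), -1), Add(-221, Pow(Rational(1, 234), 3), Mul(-40000, Rational(1, 234)), Mul(-40, Pow(Rational(1, 234), 2)))), -9927), Add(-46106, -24847)) = Mul(Add(Mul(Pow(Rational(42355, 234), -1), Add(-221, Rational(1, 12812904), Rational(-20000, 117), Mul(-40, Rational(1, 54756)))), -9927), -70953) = Mul(Add(Mul(Rational(234, 42355), Add(-221, Rational(1, 12812904), Rational(-20000, 117), Rational(-10, 13689))), -9927), -70953) = Mul(Add(Mul(Rational(234, 42355), Rational(-5021901143, 12812904)), -9927), -70953) = Mul(Add(Rational(-5021901143, 2319190380), -9927), -70953) = Mul(Rational(-23027624803403, 2319190380), -70953) = Rational(544626354225284353, 773063460)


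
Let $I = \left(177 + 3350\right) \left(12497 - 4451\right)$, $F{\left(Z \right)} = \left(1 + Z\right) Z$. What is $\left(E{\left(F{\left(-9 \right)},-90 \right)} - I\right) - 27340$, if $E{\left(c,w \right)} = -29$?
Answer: $-28405611$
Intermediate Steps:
$F{\left(Z \right)} = Z \left(1 + Z\right)$
$I = 28378242$ ($I = 3527 \cdot 8046 = 28378242$)
$\left(E{\left(F{\left(-9 \right)},-90 \right)} - I\right) - 27340 = \left(-29 - 28378242\right) - 27340 = -28378271 - 27340 = -28405611$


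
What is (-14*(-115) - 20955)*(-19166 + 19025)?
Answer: 2727645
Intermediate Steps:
(-14*(-115) - 20955)*(-19166 + 19025) = (1610 - 20955)*(-141) = -19345*(-141) = 2727645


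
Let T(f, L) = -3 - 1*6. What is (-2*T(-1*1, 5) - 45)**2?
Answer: 729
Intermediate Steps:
T(f, L) = -9 (T(f, L) = -3 - 6 = -9)
(-2*T(-1*1, 5) - 45)**2 = (-2*(-9) - 45)**2 = (18 - 45)**2 = (-27)**2 = 729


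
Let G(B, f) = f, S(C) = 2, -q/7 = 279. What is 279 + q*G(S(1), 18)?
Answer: -34875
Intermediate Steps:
q = -1953 (q = -7*279 = -1953)
279 + q*G(S(1), 18) = 279 - 1953*18 = 279 - 35154 = -34875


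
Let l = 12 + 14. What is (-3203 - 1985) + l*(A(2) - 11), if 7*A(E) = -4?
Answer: -38422/7 ≈ -5488.9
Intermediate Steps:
l = 26
A(E) = -4/7 (A(E) = (⅐)*(-4) = -4/7)
(-3203 - 1985) + l*(A(2) - 11) = (-3203 - 1985) + 26*(-4/7 - 11) = -5188 + 26*(-81/7) = -5188 - 2106/7 = -38422/7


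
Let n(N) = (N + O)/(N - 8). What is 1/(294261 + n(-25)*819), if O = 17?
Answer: 11/3239055 ≈ 3.3961e-6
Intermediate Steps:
n(N) = (17 + N)/(-8 + N) (n(N) = (N + 17)/(N - 8) = (17 + N)/(-8 + N))
1/(294261 + n(-25)*819) = 1/(294261 + ((17 - 25)/(-8 - 25))*819) = 1/(294261 + (-8/(-33))*819) = 1/(294261 - 1/33*(-8)*819) = 1/(294261 + (8/33)*819) = 1/(294261 + 2184/11) = 1/(3239055/11) = 11/3239055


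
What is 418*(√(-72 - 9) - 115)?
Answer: -48070 + 3762*I ≈ -48070.0 + 3762.0*I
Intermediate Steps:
418*(√(-72 - 9) - 115) = 418*(√(-81) - 115) = 418*(9*I - 115) = 418*(-115 + 9*I) = -48070 + 3762*I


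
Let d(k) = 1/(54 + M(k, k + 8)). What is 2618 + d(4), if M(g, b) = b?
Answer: 172789/66 ≈ 2618.0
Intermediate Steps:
d(k) = 1/(62 + k) (d(k) = 1/(54 + (k + 8)) = 1/(54 + (8 + k)) = 1/(62 + k))
2618 + d(4) = 2618 + 1/(62 + 4) = 2618 + 1/66 = 172789/66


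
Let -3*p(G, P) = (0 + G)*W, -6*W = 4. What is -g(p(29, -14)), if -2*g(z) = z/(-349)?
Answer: -29/3141 ≈ -0.0092327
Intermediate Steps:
W = -⅔ (W = -⅙*4 = -⅔ ≈ -0.66667)
p(G, P) = 2*G/9 (p(G, P) = -(0 + G)*(-2)/(3*3) = -G*(-2)/(3*3) = -(-2)*G/9 = 2*G/9)
g(z) = z/698 (g(z) = -z/(2*(-349)) = -z*(-1)/(2*349) = -(-1)*z/698 = z/698)
-g(p(29, -14)) = -(2/9)*29/698 = -58/(698*9) = -1*29/3141 = -29/3141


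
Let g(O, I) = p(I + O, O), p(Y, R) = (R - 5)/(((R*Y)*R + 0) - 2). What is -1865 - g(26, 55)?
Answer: -14588033/7822 ≈ -1865.0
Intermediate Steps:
p(Y, R) = (-5 + R)/(-2 + Y*R²) (p(Y, R) = (-5 + R)/((Y*R² + 0) - 2) = (-5 + R)/(Y*R² - 2) = (-5 + R)/(-2 + Y*R²))
g(O, I) = (-5 + O)/(-2 + O²*(I + O)) (g(O, I) = (-5 + O)/(-2 + (I + O)*O²) = (-5 + O)/(-2 + O²*(I + O)))
-1865 - g(26, 55) = -1865 - (-5 + 26)/(-2 + 26²*(55 + 26)) = -1865 - 21/(-2 + 676*81) = -1865 - 21/(-2 + 54756) = -1865 - 21/54754 = -1865 - 1*3/7822 = -1865 - 3/7822 = -14588033/7822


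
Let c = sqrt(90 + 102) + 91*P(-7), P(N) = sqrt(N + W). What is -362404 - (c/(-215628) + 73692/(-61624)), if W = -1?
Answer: -5583177601/15406 + 2*sqrt(3)/53907 + 13*I*sqrt(2)/15402 ≈ -3.624e+5 + 0.0011937*I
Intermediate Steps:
P(N) = sqrt(-1 + N) (P(N) = sqrt(N - 1) = sqrt(-1 + N))
c = 8*sqrt(3) + 182*I*sqrt(2) (c = sqrt(90 + 102) + 91*sqrt(-1 - 7) = sqrt(192) + 91*sqrt(-8) = 8*sqrt(3) + 91*(2*I*sqrt(2)) = 8*sqrt(3) + 182*I*sqrt(2) ≈ 13.856 + 257.39*I)
-362404 - (c/(-215628) + 73692/(-61624)) = -362404 - ((8*sqrt(3) + 182*I*sqrt(2))/(-215628) + 73692/(-61624)) = -362404 - ((8*sqrt(3) + 182*I*sqrt(2))*(-1/215628) + 73692*(-1/61624)) = -362404 - ((-2*sqrt(3)/53907 - 13*I*sqrt(2)/15402) - 18423/15406) = -362404 - (-18423/15406 - 2*sqrt(3)/53907 - 13*I*sqrt(2)/15402) = -362404 + (18423/15406 + 2*sqrt(3)/53907 + 13*I*sqrt(2)/15402) = -5583177601/15406 + 2*sqrt(3)/53907 + 13*I*sqrt(2)/15402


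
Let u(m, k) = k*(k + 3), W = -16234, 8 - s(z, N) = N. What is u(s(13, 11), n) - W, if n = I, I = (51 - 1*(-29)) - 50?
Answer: 17224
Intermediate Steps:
s(z, N) = 8 - N
I = 30 (I = (51 + 29) - 50 = 80 - 50 = 30)
n = 30
u(m, k) = k*(3 + k)
u(s(13, 11), n) - W = 30*(3 + 30) - 1*(-16234) = 30*33 + 16234 = 990 + 16234 = 17224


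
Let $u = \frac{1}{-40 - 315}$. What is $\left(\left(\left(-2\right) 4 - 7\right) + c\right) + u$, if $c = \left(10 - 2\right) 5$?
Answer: $\frac{8874}{355} \approx 24.997$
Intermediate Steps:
$u = - \frac{1}{355}$ ($u = \frac{1}{-355} = - \frac{1}{355} \approx -0.0028169$)
$c = 40$ ($c = 8 \cdot 5 = 40$)
$\left(\left(\left(-2\right) 4 - 7\right) + c\right) + u = \left(\left(\left(-2\right) 4 - 7\right) + 40\right) - \frac{1}{355} = \left(\left(-8 - 7\right) + 40\right) - \frac{1}{355} = \left(-15 + 40\right) - \frac{1}{355} = 25 - \frac{1}{355} = \frac{8874}{355}$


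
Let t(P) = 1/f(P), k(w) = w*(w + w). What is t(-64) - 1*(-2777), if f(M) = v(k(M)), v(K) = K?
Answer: 22749185/8192 ≈ 2777.0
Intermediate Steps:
k(w) = 2*w**2 (k(w) = w*(2*w) = 2*w**2)
f(M) = 2*M**2
t(P) = 1/(2*P**2)
t(-64) - 1*(-2777) = (1/2)/(-64)**2 - 1*(-2777) = (1/2)*(1/4096) + 2777 = 1/8192 + 2777 = 22749185/8192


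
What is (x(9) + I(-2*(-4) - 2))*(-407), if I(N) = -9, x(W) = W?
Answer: 0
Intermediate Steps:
(x(9) + I(-2*(-4) - 2))*(-407) = (9 - 9)*(-407) = 0*(-407) = 0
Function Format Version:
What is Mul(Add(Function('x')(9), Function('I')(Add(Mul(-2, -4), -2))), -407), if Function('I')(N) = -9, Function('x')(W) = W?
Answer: 0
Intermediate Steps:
Mul(Add(Function('x')(9), Function('I')(Add(Mul(-2, -4), -2))), -407) = Mul(Add(9, -9), -407) = Mul(0, -407) = 0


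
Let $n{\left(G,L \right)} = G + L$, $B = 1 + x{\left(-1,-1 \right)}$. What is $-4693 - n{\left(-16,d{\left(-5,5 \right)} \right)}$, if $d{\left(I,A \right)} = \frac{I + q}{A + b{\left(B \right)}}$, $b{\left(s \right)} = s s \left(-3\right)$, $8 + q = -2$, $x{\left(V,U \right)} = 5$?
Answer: $- \frac{481746}{103} \approx -4677.1$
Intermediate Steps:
$q = -10$ ($q = -8 - 2 = -10$)
$B = 6$ ($B = 1 + 5 = 6$)
$b{\left(s \right)} = - 3 s^{2}$ ($b{\left(s \right)} = s^{2} \left(-3\right) = - 3 s^{2}$)
$d{\left(I,A \right)} = \frac{-10 + I}{-108 + A}$ ($d{\left(I,A \right)} = \frac{I - 10}{A - 3 \cdot 6^{2}} = \frac{-10 + I}{A - 108} = \frac{-10 + I}{-108 + A}$)
$-4693 - n{\left(-16,d{\left(-5,5 \right)} \right)} = -4693 - \left(-16 + \frac{-10 - 5}{-108 + 5}\right) = -4693 - \left(-16 + \frac{1}{-103} \left(-15\right)\right) = -4693 - \left(-16 - - \frac{15}{103}\right) = -4693 - \left(-16 + \frac{15}{103}\right) = -4693 - - \frac{1633}{103} = -4693 + \frac{1633}{103} = - \frac{481746}{103}$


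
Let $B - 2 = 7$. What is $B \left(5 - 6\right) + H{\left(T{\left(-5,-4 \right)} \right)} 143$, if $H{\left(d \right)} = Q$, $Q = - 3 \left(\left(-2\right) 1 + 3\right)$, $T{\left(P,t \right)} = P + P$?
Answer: $-438$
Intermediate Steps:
$T{\left(P,t \right)} = 2 P$
$B = 9$ ($B = 2 + 7 = 9$)
$Q = -3$ ($Q = - 3 \left(-2 + 3\right) = \left(-3\right) 1 = -3$)
$H{\left(d \right)} = -3$
$B \left(5 - 6\right) + H{\left(T{\left(-5,-4 \right)} \right)} 143 = 9 \left(5 - 6\right) - 429 = 9 \left(-1\right) - 429 = -9 - 429 = -438$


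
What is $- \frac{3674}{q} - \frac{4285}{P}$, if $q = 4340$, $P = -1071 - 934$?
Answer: $\frac{1123053}{870170} \approx 1.2906$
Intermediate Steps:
$P = -2005$
$- \frac{3674}{q} - \frac{4285}{P} = - \frac{3674}{4340} - \frac{4285}{-2005} = \left(-3674\right) \frac{1}{4340} - - \frac{857}{401} = - \frac{1837}{2170} + \frac{857}{401} = \frac{1123053}{870170}$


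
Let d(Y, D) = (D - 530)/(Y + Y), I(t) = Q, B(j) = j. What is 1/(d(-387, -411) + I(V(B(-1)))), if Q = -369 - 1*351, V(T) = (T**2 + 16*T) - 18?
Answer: -774/556339 ≈ -0.0013912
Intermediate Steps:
V(T) = -18 + T**2 + 16*T
Q = -720 (Q = -369 - 351 = -720)
I(t) = -720
d(Y, D) = (-530 + D)/(2*Y) (d(Y, D) = (-530 + D)/((2*Y)) = (-530 + D)*(1/(2*Y)) = (-530 + D)/(2*Y))
1/(d(-387, -411) + I(V(B(-1)))) = 1/((1/2)*(-530 - 411)/(-387) - 720) = 1/((1/2)*(-1/387)*(-941) - 720) = 1/(941/774 - 720) = 1/(-556339/774) = -774/556339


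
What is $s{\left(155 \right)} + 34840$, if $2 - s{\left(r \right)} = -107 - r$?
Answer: $35104$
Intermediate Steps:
$s{\left(r \right)} = 109 + r$ ($s{\left(r \right)} = 2 - \left(-107 - r\right) = 2 + \left(107 + r\right) = 109 + r$)
$s{\left(155 \right)} + 34840 = \left(109 + 155\right) + 34840 = 264 + 34840 = 35104$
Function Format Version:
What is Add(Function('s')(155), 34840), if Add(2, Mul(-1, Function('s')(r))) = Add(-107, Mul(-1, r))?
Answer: 35104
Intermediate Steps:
Function('s')(r) = Add(109, r) (Function('s')(r) = Add(2, Mul(-1, Add(-107, Mul(-1, r)))) = Add(2, Add(107, r)) = Add(109, r))
Add(Function('s')(155), 34840) = Add(Add(109, 155), 34840) = Add(264, 34840) = 35104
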